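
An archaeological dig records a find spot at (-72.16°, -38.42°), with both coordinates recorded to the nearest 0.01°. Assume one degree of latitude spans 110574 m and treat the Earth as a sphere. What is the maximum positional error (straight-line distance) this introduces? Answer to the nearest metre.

578 metres

Rounding to 2 decimal places leaves each coordinate within ±0.005° of the true value.
North–south component: 0.005° × 110574 = 552.87 m.
East–west component at 72.16°: 0.005° × 110574 × cos 72.16° ≈ 0.005 × 33875.4 ≈ 169.377 m.
Worst case both components are at the extreme and orthogonal: √(552.87² + 169.377²) ≈ 578.233 m.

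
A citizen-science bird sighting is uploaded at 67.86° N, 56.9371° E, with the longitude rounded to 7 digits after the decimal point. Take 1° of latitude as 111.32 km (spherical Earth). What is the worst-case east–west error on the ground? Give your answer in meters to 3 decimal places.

0.002 meters

Rounding to 7 decimal places leaves the longitude within ±5e-08° of the true value.
One degree of longitude at 67.86° is 111320 × cos 67.86° ≈ 111320 × 0.3769 = 41953.3 m.
Maximum E–W displacement: 5e-08 × 41953.3 = 0.00209766 m.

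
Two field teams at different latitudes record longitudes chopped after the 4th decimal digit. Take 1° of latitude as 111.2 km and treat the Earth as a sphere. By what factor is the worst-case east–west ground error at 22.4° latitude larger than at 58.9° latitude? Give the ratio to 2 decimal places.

Truncating at 4 decimal places can drop up to a full unit in the last place, so the longitude may be off by as much as 0.0001°.
Error at 22.4° = 0.0001° × 111200 × cos 22.4° ≈ 11.12 × 0.9245 = 10.281 m.
Error at 58.9° = 0.0001° × 111200 × cos 58.9° ≈ 11.12 × 0.5165 = 5.7439 m.
The ratio reduces to cos 22.4° / cos 58.9° = 0.9245/0.5165 ≈ 1.7899.

1.79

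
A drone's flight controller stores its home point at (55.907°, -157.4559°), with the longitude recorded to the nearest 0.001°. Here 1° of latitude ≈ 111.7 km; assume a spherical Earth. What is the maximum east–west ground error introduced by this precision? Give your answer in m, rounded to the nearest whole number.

Rounding to 3 decimal places leaves the longitude within ±0.0005° of the true value.
One degree of longitude at 55.907° is 111700 × cos 55.907° ≈ 111700 × 0.5605 = 62612.1 m.
So at most 0.0005° × 62612.1 ≈ 31.306 m east–west.

31 m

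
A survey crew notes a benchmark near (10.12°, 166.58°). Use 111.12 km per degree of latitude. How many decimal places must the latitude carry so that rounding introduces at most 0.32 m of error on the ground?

One degree of latitude covers 111120 m.
Rounding to N decimal places gives at most 0.5 × 10⁻ᴺ degrees of error, i.e. 0.5 × 10⁻ᴺ × 111120 m.
Setting 55560 × 10⁻ᴺ ≤ 0.32 gives 10ᴺ ≥ 1.736e+05, i.e. N ≥ 5.24.
At 5 places the error can reach 0.556 m, but 6 places keeps it to 0.0556 m.

6 decimal places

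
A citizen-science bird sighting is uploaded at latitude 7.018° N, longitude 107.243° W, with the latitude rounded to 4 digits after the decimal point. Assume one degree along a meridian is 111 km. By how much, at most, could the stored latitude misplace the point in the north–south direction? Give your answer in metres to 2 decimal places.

5.55 metres

Rounding to 4 decimal places leaves the latitude within ±5e-05° of the true value.
North–south distance: 5e-05° × 111000 m/° = 5.55 m.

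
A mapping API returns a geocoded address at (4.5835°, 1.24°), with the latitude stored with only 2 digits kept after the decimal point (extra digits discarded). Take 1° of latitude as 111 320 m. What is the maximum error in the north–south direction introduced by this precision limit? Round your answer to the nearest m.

1113 m

Truncating at 2 decimal places can drop up to a full unit in the last place, so the latitude may be off by as much as 0.01°.
So the N–S error is at most 0.01 × 111320 = 1113.2 m.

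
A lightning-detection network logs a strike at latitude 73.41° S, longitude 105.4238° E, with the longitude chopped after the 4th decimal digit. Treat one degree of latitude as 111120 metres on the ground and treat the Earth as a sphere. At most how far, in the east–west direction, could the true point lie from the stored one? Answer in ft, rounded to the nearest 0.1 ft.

10.4 ft

Truncating at 4 decimal places can drop up to a full unit in the last place, so the longitude may be off by as much as 0.0001°.
At latitude 73.41° a degree of longitude spans 111120 m × cos 73.41° = 111120 × 0.2855 ≈ 31727.1 m.
East–west error: 0.0001° × 31727.1 m/° ≈ 3.17271 m.
Converting: 3.17271 m × 3.2808 ft/m ≈ 10.409 ft.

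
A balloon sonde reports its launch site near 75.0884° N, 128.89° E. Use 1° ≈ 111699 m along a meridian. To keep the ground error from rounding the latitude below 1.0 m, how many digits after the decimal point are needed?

5 decimal places

One degree of latitude covers 111699 m.
With N decimal places the half-ulp bound is 0.5·10⁻ᴺ°, or 0.5·10⁻ᴺ × 111699 m on the ground.
Setting 55849.5 × 10⁻ᴺ ≤ 1.0 gives 10ᴺ ≥ 5.585e+04, i.e. N ≥ 4.75.
So 5 decimal places suffice (0.558 m); 4 would allow up to 5.58 m.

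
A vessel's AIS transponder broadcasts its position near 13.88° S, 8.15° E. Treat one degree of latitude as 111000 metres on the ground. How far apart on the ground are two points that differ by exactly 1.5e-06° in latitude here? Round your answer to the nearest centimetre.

17 centimetres

1.5e-06° × 111000 m/° = 0.1665 m.
That is 0.1665 m = 16.65 cm.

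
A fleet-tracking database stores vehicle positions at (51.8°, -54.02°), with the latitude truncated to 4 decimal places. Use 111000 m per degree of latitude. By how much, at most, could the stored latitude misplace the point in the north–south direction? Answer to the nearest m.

11 m

Truncating at 4 decimal places can drop up to a full unit in the last place, so the latitude may be off by as much as 0.0001°.
North–south distance: 0.0001° × 111000 m/° = 11.1 m.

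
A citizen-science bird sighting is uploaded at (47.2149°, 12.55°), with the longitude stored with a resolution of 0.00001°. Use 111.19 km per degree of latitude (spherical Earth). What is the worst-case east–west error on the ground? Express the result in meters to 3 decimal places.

0.378 meters

With a 0.00001° grid the true value lies within half a step, ±0.00001°/2 = ±5e-06°, of the stored one.
At latitude 47.2149° a degree of longitude spans 111190 m × cos 47.2149° = 111190 × 0.6793 ≈ 75525.9 m.
East–west error: 5e-06° × 75525.9 m/° ≈ 0.377629 m.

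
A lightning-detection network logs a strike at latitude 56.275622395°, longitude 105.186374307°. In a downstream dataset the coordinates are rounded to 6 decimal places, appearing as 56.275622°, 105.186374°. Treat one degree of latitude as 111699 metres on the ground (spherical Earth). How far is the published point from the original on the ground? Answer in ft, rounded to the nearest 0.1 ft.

The latitude changed by +0.000000395° and the longitude by +0.000000307°.
North–south shift: 0.000000395 × 111699 = 0.0441211 m.
East–west at this latitude: 0.000000307° × 111699 × cos 56.2756° ≈ 0.000000307 × 62015.1 = 0.0190386 m.
Hypotenuse of the two orthogonal shifts: √(0.0441211² + 0.0190386²) = 0.0480535 m.
In feet: 0.0480535 m ÷ 0.3048 ≈ 0.15766 ft.

0.2 ft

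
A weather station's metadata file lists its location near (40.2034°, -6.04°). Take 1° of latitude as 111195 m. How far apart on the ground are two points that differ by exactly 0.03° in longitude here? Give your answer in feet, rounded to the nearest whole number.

At 40.2034° a degree of longitude is 111195 × cos 40.2034° ≈ 84926 m, so 0.03° corresponds to 2547.78 m.
In feet: 2547.78 m ÷ 0.3048 ≈ 8358.9 ft.

8359 feet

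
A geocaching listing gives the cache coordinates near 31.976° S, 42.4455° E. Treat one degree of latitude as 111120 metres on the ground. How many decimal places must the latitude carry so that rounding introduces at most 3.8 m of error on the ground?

5 decimal places

One degree of latitude covers 111120 m.
With N decimal places the half-ulp bound is 0.5·10⁻ᴺ°, or 0.5·10⁻ᴺ × 111120 m on the ground.
Setting 55560 × 10⁻ᴺ ≤ 3.8 gives 10ᴺ ≥ 1.462e+04, i.e. N ≥ 4.16.
N = 4 would give 5.56 m (too coarse); N = 5 gives 0.556 m ≤ 3.8 m.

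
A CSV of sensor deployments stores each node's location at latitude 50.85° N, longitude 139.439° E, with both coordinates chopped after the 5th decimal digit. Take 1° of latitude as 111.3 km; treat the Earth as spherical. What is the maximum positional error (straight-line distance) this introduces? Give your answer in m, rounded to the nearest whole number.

Truncating at 5 decimal places can drop up to a full unit in the last place, so each coordinate may be off by as much as 1e-05°.
North–south component: 1e-05° × 111300 = 1.113 m.
E–W at 50.85°: 1e-05° × 111300 × cos 50.85° = 1e-05 × 111300 × 0.6314 ≈ 0.702696 m.
Combining orthogonally: (1.113² + 0.702696²)^½ ≈ 1.31626 m.

1 m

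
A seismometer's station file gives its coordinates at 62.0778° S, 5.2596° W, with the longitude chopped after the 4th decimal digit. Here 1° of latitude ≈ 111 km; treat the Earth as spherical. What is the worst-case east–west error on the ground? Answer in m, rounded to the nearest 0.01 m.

5.20 m

Truncating at 4 decimal places can drop up to a full unit in the last place, so the longitude may be off by as much as 0.0001°.
One degree of longitude at 62.0778° is 111000 × cos 62.0778° ≈ 111000 × 0.4683 = 51978.2 m.
So at most 0.0001° × 51978.2 ≈ 5.19782 m east–west.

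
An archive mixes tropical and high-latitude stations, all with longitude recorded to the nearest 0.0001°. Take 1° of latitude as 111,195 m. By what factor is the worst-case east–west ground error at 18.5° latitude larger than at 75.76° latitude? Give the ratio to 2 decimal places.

Rounding to 4 decimal places leaves the longitude within ±5e-05° of the true value.
Error at 18.5° = 5e-05° × 111195 × cos 18.5° ≈ 5.5598 × 0.9483 = 5.2724 m.
Error at 75.76° = 5e-05° × 111195 × cos 75.76° ≈ 5.5598 × 0.2460 = 1.3676 m.
The ratio reduces to cos 18.5° / cos 75.76° = 0.9483/0.2460 ≈ 3.8552.

3.86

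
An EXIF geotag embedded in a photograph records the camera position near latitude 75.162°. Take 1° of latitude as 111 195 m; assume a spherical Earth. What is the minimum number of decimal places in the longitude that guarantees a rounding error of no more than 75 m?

At 75.162° one degree of longitude covers 111195 × cos 75.162° ≈ 111195 × 0.2561 ≈ 28475.6 m.
With N decimal places the half-ulp bound is 0.5·10⁻ᴺ°, or 0.5·10⁻ᴺ × 28475.6 m on the ground.
Need 0.5 × 28475.6 × 10⁻ᴺ ≤ 75 → 10⁻ᴺ ≤ 5.268e-03, so N ≥ 2.28.
At 2 places the error can reach 142 m, but 3 places keeps it to 14.2 m.

3 decimal places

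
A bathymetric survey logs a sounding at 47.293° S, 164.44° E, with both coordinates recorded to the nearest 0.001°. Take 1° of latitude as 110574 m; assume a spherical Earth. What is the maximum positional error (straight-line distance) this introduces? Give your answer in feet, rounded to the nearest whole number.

Rounding to 3 decimal places leaves each coordinate within ±0.0005° of the true value.
N–S: 0.0005° × 110574 m/° = 55.287 m.
East–west component at 47.293°: 0.0005° × 110574 × cos 47.293° ≈ 0.0005 × 74996.8 ≈ 37.4984 m.
Worst case both components are at the extreme and orthogonal: √(55.287² + 37.4984²) ≈ 66.804 m.
In feet: 66.804 m ÷ 0.3048 ≈ 219.17 ft.

219 feet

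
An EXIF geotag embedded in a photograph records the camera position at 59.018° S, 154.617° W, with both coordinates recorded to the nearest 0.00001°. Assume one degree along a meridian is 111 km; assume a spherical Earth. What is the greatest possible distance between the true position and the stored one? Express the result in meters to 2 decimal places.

Rounding to 5 decimal places leaves each coordinate within ±5e-06° of the true value.
North–south component: 5e-06° × 111000 = 0.555 m.
East–west component at 59.018°: 5e-06° × 111000 × cos 59.018° ≈ 5e-06 × 57139.3 ≈ 0.285697 m.
Worst case both components are at the extreme and orthogonal: √(0.555² + 0.285697²) ≈ 0.624218 m.

0.62 meters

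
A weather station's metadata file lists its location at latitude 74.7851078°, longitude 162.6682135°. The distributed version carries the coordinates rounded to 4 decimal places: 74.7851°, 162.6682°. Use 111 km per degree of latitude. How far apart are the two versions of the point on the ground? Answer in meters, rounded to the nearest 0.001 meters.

0.951 meters

The latitude changed by +0.0000078° and the longitude by +0.0000135°.
N–S: 0.0000078° × 111000 m/° = 0.8658 m.
East–west at this latitude: 0.0000135° × 111000 × cos 74.7851° ≈ 0.0000135 × 29130.9 = 0.393267 m.
Combined displacement = (0.8658² + 0.393267²)^½ ≈ 0.95093 m.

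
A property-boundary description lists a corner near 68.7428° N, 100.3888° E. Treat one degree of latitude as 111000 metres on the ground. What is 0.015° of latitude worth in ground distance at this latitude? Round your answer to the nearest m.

1665 m

Along a meridian 0.015° is 0.015 × 111000 = 1665 m.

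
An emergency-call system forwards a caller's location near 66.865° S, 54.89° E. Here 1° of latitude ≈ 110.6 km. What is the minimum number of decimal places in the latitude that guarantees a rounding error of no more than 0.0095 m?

One degree of latitude covers 110600 m.
N decimal places → at most half a unit in the last place, 0.5 × 10⁻ᴺ° = 110600/2 × 10⁻ᴺ m.
Need 0.5 × 110600 × 10⁻ᴺ ≤ 0.0095 → 10⁻ᴺ ≤ 1.718e-07, so N ≥ 6.77.
N = 6 would give 0.0553 m (too coarse); N = 7 gives 0.00553 m ≤ 0.0095 m.

7 decimal places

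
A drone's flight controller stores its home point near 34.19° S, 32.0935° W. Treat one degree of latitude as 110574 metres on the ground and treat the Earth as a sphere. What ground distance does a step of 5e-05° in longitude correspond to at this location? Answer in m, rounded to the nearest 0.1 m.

4.6 m

One degree of longitude here spans 110574 × cos 34.19° = 110574 × 0.8272 ≈ 91464.5 m; 5e-05° of that is 4.57322 m.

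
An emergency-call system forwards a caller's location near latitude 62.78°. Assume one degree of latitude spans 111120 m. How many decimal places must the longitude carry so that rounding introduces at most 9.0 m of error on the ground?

4

At 62.78° one degree of longitude covers 111120 × cos 62.78° ≈ 111120 × 0.4574 ≈ 50827.2 m.
Rounding to N decimal places gives at most 0.5 × 10⁻ᴺ degrees of error, i.e. 0.5 × 10⁻ᴺ × 50827.2 m.
Need 0.5 × 50827.2 × 10⁻ᴺ ≤ 9.0 → 10⁻ᴺ ≤ 3.541e-04, so N ≥ 3.45.
N = 3 would give 25.4 m (too coarse); N = 4 gives 2.54 m ≤ 9.0 m.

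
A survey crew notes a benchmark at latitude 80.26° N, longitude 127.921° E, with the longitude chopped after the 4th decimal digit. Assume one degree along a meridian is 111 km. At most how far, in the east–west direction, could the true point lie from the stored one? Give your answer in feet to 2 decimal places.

Truncating at 4 decimal places can drop up to a full unit in the last place, so the longitude may be off by as much as 0.0001°.
Parallels shrink by cos φ, so at 80.26° a degree of longitude is 111000 × 0.1692 ≈ 18778.7 m.
East–west error: 0.0001° × 18778.7 m/° ≈ 1.87787 m.
Converting: 1.87787 m × 3.2808 ft/m ≈ 6.161 ft.

6.16 feet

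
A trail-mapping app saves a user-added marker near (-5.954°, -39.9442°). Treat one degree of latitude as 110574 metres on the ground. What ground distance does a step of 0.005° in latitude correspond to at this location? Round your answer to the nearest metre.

553 metres

Along a meridian 0.005° is 0.005 × 110574 = 552.87 m.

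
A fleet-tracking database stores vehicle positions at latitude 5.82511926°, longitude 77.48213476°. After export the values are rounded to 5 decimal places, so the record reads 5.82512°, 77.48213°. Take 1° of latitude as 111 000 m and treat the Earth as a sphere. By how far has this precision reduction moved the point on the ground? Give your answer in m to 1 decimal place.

The latitude changed by -0.00000074° and the longitude by +0.00000476°.
North–south shift: -0.00000074 × 111000 = -0.08214 m.
East–west at this latitude: 0.00000476° × 111000 × cos 5.82512° ≈ 0.00000476 × 110427 = 0.525632 m.
Distance: √(0.08214² + 0.525632²) ≈ 0.532011 m.

0.5 m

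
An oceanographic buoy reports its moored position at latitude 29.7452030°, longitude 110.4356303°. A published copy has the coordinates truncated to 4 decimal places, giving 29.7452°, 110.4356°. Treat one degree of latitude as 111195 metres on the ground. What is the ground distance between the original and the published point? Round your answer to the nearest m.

Δlat = 29.7452030 − 29.7452 = +0.0000030°; Δlon = 110.4356303 − 110.4356 = +0.0000303°.
North–south shift: 0.0000030 × 111195 = 0.333585 m.
East–west at this latitude: 0.0000303° × 111195 × cos 29.7452° ≈ 0.0000303 × 96544 = 2.92528 m.
Combined displacement = (0.333585² + 2.92528²)^½ ≈ 2.94424 m.

3 m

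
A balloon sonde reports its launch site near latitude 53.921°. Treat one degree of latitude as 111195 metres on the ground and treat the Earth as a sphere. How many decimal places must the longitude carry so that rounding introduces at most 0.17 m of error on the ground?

At 53.921° one degree of longitude covers 111195 × cos 53.921° ≈ 111195 × 0.5889 ≈ 65482.8 m.
N decimal places → at most half a unit in the last place, 0.5 × 10⁻ᴺ° = 65482.8/2 × 10⁻ᴺ m.
Need 0.5 × 65482.8 × 10⁻ᴺ ≤ 0.17 → 10⁻ᴺ ≤ 5.192e-06, so N ≥ 5.28.
So 6 decimal places suffice (0.0327 m); 5 would allow up to 0.327 m.

6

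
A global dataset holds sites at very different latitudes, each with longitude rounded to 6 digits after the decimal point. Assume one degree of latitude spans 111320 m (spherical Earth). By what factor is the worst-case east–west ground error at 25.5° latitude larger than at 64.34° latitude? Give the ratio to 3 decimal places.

2.084

Rounding to 6 decimal places leaves the longitude within ±5e-07° of the true value.
Error at 25.5° = 5e-07° × 111320 × cos 25.5° ≈ 0.05566 × 0.9026 = 0.050238 m.
At 64.34°: 5e-07° × 111320 × cos 64.34° = 5e-07 × 111320 × 0.4330 ≈ 0.024102 m.
The ratio reduces to cos 25.5° / cos 64.34° = 0.9026/0.4330 ≈ 2.0843.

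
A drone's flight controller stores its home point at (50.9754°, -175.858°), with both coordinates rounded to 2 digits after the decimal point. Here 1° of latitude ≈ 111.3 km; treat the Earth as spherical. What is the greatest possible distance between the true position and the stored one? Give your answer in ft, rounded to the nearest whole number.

Rounding to 2 decimal places leaves each coordinate within ±0.005° of the true value.
North–south component: 0.005° × 111300 = 556.5 m.
East–west component at 50.9754°: 0.005° × 111300 × cos 50.9754° ≈ 0.005 × 70080.5 ≈ 350.402 m.
Worst case both components are at the extreme and orthogonal: √(556.5² + 350.402²) ≈ 657.628 m.
In feet: 657.628 m ÷ 0.3048 ≈ 2157.6 ft.

2158 ft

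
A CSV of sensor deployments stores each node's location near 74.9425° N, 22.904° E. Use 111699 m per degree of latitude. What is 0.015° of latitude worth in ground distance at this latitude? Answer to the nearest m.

0.015° × 111699 m/° = 1675.48 m.

1675 m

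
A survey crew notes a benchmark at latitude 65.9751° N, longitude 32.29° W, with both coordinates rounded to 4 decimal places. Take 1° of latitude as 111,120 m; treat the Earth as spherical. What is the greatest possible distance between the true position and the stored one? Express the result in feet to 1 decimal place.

Rounding to 4 decimal places leaves each coordinate within ±5e-05° of the true value.
N–S: 5e-05° × 111120 m/° = 5.556 m.
East–west component at 65.9751°: 5e-05° × 111120 × cos 65.9751° ≈ 5e-05 × 45240.7 ≈ 2.26203 m.
Worst case both components are at the extreme and orthogonal: √(5.556² + 2.26203²) ≈ 5.99883 m.
In feet: 5.99883 m ÷ 0.3048 ≈ 19.681 ft.

19.7 feet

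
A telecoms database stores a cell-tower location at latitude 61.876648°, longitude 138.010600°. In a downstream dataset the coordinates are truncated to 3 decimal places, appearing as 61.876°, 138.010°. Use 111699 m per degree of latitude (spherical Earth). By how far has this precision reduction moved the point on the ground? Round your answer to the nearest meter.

79 meters

The latitude changed by +0.000648° and the longitude by +0.000600°.
N–S: 0.000648° × 111699 m/° = 72.381 m.
E–W at 61.876°: 0.000600° × 111699 × cos 61.876° = 0.000600 × 111699 × 0.4714 ≈ 31.5917 m.
Hypotenuse of the two orthogonal shifts: √(72.381² + 31.5917²) = 78.9749 m.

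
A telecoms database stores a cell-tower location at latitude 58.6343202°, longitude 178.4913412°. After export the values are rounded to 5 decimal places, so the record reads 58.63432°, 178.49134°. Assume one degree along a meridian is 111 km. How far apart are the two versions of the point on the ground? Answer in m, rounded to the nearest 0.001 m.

0.073 m

The latitude changed by +0.0000002° and the longitude by +0.0000012°.
North–south shift: 0.0000002 × 111000 = 0.0222 m.
East–west at this latitude: 0.0000012° × 111000 × cos 58.6343° ≈ 0.0000012 × 57775.3 = 0.0693304 m.
Distance: √(0.0222² + 0.0693304²) ≈ 0.0727979 m.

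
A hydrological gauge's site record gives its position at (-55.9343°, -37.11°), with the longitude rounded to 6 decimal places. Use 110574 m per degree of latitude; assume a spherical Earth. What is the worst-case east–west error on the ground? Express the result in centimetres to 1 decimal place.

3.1 centimetres

Rounding to 6 decimal places leaves the longitude within ±5e-07° of the true value.
One degree of longitude at 55.9343° is 110574 × cos 55.9343° ≈ 110574 × 0.5601 = 61937.3 m.
Maximum E–W displacement: 5e-07 × 61937.3 = 0.0309686 m.
That is 0.0309686 m = 3.0969 cm.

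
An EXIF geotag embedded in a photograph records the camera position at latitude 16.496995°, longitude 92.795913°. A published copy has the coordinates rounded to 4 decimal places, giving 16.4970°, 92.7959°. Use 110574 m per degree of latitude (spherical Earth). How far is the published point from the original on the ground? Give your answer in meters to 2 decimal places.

The latitude changed by -0.000005° and the longitude by +0.000013°.
N–S: -0.000005° × 110574 m/° = -0.55287 m.
East–west at this latitude: 0.000013° × 110574 × cos 16.497° ≈ 0.000013 × 106022 = 1.37829 m.
Combined displacement = (0.55287² + 1.37829²)^½ ≈ 1.48504 m.

1.49 meters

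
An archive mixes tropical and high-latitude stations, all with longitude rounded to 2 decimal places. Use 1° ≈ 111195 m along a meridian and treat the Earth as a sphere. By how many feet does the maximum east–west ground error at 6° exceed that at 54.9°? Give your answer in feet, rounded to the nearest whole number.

Rounding to 2 decimal places leaves the longitude within ±0.005° of the true value.
At 6°: 0.005° × 111195 × cos 6° = 0.005 × 111195 × 0.9945 ≈ 552.93 m.
At 54.9°: 0.005° × 111195 × cos 54.9° = 0.005 × 111195 × 0.5750 ≈ 319.69 m.
So the lower-latitude error exceeds the higher by 552.93 − 319.69 = 233.24 m.
Converting: 233.241 m × 3.2808 ft/m ≈ 765.23 ft.

765 feet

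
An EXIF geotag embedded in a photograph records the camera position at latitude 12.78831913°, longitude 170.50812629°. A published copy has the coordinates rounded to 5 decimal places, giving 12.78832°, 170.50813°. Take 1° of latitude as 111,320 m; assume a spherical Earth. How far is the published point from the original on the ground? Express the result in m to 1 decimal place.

Δlat = 12.78831913 − 12.78832 = -0.00000087°; Δlon = 170.50812629 − 170.50813 = -0.00000371°.
N–S: -0.00000087° × 111320 m/° = -0.0968484 m.
E–W at 12.7883°: -0.00000371° × 111320 × cos 12.7883° = -0.00000371 × 111320 × 0.9752 ≈ -0.402753 m.
Hypotenuse of the two orthogonal shifts: √(0.0968484² + 0.402753²) = 0.414233 m.

0.4 m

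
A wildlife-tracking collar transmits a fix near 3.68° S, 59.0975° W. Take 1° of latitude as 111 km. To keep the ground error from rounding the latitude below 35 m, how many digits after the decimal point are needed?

4 decimal places

One degree of latitude covers 111000 m.
N decimal places → at most half a unit in the last place, 0.5 × 10⁻ᴺ° = 111000/2 × 10⁻ᴺ m.
Setting 55500 × 10⁻ᴺ ≤ 35 gives 10ᴺ ≥ 1586, i.e. N ≥ 3.20.
At 3 places the error can reach 55.5 m, but 4 places keeps it to 5.55 m.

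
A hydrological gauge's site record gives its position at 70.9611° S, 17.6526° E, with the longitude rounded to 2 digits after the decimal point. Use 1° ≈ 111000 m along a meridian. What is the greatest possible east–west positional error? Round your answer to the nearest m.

Rounding to 2 decimal places leaves the longitude within ±0.005° of the true value.
One degree of longitude at 70.9611° is 111000 × cos 70.9611° ≈ 111000 × 0.3262 = 36209.3 m.
So at most 0.005° × 36209.3 ≈ 181.047 m east–west.

181 m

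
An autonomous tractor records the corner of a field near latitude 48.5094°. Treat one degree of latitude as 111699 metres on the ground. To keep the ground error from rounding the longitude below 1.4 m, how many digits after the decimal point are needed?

5

At 48.5094° one degree of longitude covers 111699 × cos 48.5094° ≈ 111699 × 0.6625 ≈ 74000.3 m.
N decimal places → at most half a unit in the last place, 0.5 × 10⁻ᴺ° = 74000.3/2 × 10⁻ᴺ m.
Setting 37000.1 × 10⁻ᴺ ≤ 1.4 gives 10ᴺ ≥ 2.643e+04, i.e. N ≥ 4.42.
N = 4 would give 3.7 m (too coarse); N = 5 gives 0.37 m ≤ 1.4 m.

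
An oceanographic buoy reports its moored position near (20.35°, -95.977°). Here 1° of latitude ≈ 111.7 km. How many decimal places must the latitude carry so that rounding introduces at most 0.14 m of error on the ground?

6

One degree of latitude covers 111700 m.
N decimal places → at most half a unit in the last place, 0.5 × 10⁻ᴺ° = 111700/2 × 10⁻ᴺ m.
Need 0.5 × 111700 × 10⁻ᴺ ≤ 0.14 → 10⁻ᴺ ≤ 2.507e-06, so N ≥ 5.60.
At 5 places the error can reach 0.558 m, but 6 places keeps it to 0.0558 m.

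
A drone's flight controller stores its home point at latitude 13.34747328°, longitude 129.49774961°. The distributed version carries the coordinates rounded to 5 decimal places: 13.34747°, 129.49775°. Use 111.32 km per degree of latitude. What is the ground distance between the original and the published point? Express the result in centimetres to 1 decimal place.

36.8 centimetres

The latitude changed by +0.00000328° and the longitude by -0.00000039°.
N–S: 0.00000328° × 111320 m/° = 0.36513 m.
E–W at 13.3475°: -0.00000039° × 111320 × cos 13.3475° = -0.00000039 × 111320 × 0.9730 ≈ -0.0422421 m.
Distance: √(0.36513² + 0.0422421²) ≈ 0.367565 m.
That is 0.367565 m = 36.756 cm.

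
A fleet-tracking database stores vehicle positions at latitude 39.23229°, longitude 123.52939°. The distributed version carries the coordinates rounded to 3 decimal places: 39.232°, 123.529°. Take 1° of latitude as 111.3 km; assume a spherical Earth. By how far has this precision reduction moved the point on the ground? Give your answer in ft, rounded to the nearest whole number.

153 ft

Δlat = 39.23229 − 39.232 = +0.00029°; Δlon = 123.52939 − 123.529 = +0.00039°.
N–S: 0.00029° × 111300 m/° = 32.277 m.
E–W at 39.232°: 0.00039° × 111300 × cos 39.232° = 0.00039 × 111300 × 0.7746 ≈ 33.6227 m.
Distance: √(32.277² + 33.6227²) ≈ 46.6078 m.
In feet: 46.6078 m ÷ 0.3048 ≈ 152.91 ft.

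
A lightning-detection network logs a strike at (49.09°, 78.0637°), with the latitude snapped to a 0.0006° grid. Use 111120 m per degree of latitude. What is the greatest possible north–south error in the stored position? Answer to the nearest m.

33 m

With a 0.0006° grid the true value lies within half a step, ±0.0006°/2 = ±0.0003°, of the stored one.
Along the meridian that is 0.0003° × 111120 m/° = 33.336 m.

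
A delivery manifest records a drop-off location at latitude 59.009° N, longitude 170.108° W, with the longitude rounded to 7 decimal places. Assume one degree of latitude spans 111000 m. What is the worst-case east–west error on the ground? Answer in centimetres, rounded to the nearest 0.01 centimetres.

Rounding to 7 decimal places leaves the longitude within ±5e-08° of the true value.
At latitude 59.009° a degree of longitude spans 111000 m × cos 59.009° = 111000 × 0.5149 ≈ 57154.3 m.
So at most 5e-08° × 57154.3 ≈ 0.00285771 m east–west.
That is 0.00285771 m = 0.28577 cm.

0.29 centimetres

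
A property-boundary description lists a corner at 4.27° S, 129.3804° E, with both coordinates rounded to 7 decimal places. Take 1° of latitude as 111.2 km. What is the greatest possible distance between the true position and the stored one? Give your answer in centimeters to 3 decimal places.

Rounding to 7 decimal places leaves each coordinate within ±5e-08° of the true value.
Latitude error → 5e-08 × 111200 = 0.00556 m along the meridian.
East–west component at 4.27°: 5e-08° × 111200 × cos 4.27° ≈ 5e-08 × 110891 ≈ 0.00554457 m.
Combining orthogonally: (0.00556² + 0.00554457²)^½ ≈ 0.00785212 m.
That is 0.00785212 m = 0.78521 cm.

0.785 centimeters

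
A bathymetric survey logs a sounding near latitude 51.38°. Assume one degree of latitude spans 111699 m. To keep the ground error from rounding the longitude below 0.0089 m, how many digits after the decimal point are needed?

At 51.38° one degree of longitude covers 111699 × cos 51.38° ≈ 111699 × 0.6242 ≈ 69717.2 m.
Rounding to N decimal places gives at most 0.5 × 10⁻ᴺ degrees of error, i.e. 0.5 × 10⁻ᴺ × 69717.2 m.
Setting 34858.6 × 10⁻ᴺ ≤ 0.0089 gives 10ᴺ ≥ 3.917e+06, i.e. N ≥ 6.59.
N = 6 would give 0.0349 m (too coarse); N = 7 gives 0.00349 m ≤ 0.0089 m.

7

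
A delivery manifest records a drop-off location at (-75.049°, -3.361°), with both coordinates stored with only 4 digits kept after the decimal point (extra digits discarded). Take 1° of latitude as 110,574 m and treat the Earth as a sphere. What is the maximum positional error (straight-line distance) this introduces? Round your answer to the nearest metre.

11 metres

Truncating at 4 decimal places can drop up to a full unit in the last place, so each coordinate may be off by as much as 0.0001°.
Latitude error → 0.0001 × 110574 = 11.0574 m along the meridian.
East–west component at 75.049°: 0.0001° × 110574 × cos 75.049° ≈ 0.0001 × 28527.3 ≈ 2.85273 m.
Worst case both components are at the extreme and orthogonal: √(11.0574² + 2.85273²) ≈ 11.4195 m.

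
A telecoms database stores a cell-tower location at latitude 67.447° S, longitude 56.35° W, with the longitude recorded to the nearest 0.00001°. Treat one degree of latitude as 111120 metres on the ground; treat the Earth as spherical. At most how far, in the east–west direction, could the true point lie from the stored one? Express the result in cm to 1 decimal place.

21.3 cm

Rounding to 5 decimal places leaves the longitude within ±5e-06° of the true value.
Parallels shrink by cos φ, so at 67.447° a degree of longitude is 111120 × 0.3835 ≈ 42618.7 m.
So at most 5e-06° × 42618.7 ≈ 0.213094 m east–west.
That is 0.213094 m = 21.309 cm.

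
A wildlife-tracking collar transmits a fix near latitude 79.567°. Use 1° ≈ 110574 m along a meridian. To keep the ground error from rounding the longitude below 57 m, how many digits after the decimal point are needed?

3 decimal places

At 79.567° one degree of longitude covers 110574 × cos 79.567° ≈ 110574 × 0.1811 ≈ 20023.4 m.
N decimal places → at most half a unit in the last place, 0.5 × 10⁻ᴺ° = 20023.4/2 × 10⁻ᴺ m.
Setting 10011.7 × 10⁻ᴺ ≤ 57 gives 10ᴺ ≥ 175.6, i.e. N ≥ 2.24.
So 3 decimal places suffice (10 m); 2 would allow up to 100 m.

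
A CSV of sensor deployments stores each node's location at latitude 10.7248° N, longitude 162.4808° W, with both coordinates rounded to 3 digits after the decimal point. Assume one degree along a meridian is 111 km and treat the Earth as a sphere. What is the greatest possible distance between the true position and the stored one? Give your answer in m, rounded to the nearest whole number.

Rounding to 3 decimal places leaves each coordinate within ±0.0005° of the true value.
North–south component: 0.0005° × 111000 = 55.5 m.
Longitude error → 0.0005 × 111000 × cos 10.7248° = 0.0005 × 111000 × 0.9825 ≈ 54.5305 m.
Worst case both components are at the extreme and orthogonal: √(55.5² + 54.5305²) ≈ 77.8064 m.

78 m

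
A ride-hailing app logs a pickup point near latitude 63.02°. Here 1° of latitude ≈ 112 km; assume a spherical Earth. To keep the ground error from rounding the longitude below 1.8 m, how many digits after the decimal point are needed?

5 decimal places

At 63.02° one degree of longitude covers 112000 × cos 63.02° ≈ 112000 × 0.4537 ≈ 50812.1 m.
With N decimal places the half-ulp bound is 0.5·10⁻ᴺ°, or 0.5·10⁻ᴺ × 50812.1 m on the ground.
Need 0.5 × 50812.1 × 10⁻ᴺ ≤ 1.8 → 10⁻ᴺ ≤ 7.085e-05, so N ≥ 4.15.
N = 4 would give 2.54 m (too coarse); N = 5 gives 0.254 m ≤ 1.8 m.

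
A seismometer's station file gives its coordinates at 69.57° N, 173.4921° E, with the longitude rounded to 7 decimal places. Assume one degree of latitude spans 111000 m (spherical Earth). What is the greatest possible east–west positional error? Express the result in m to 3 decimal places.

Rounding to 7 decimal places leaves the longitude within ±5e-08° of the true value.
Parallels shrink by cos φ, so at 69.57° a degree of longitude is 111000 × 0.3491 ≈ 38746 m.
So at most 5e-08° × 38746 ≈ 0.0019373 m east–west.

0.002 m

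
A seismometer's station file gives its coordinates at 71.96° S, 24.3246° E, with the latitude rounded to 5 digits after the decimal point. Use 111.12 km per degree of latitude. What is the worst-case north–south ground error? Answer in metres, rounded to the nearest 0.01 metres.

0.56 metres

Rounding to 5 decimal places leaves the latitude within ±5e-06° of the true value.
So the N–S error is at most 5e-06 × 111120 = 0.5556 m.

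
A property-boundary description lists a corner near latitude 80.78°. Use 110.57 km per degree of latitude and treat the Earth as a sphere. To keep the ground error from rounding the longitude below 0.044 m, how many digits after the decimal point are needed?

6

At 80.78° one degree of longitude covers 110570 × cos 80.78° ≈ 110570 × 0.1602 ≈ 17716.2 m.
With N decimal places the half-ulp bound is 0.5·10⁻ᴺ°, or 0.5·10⁻ᴺ × 17716.2 m on the ground.
Setting 8858.08 × 10⁻ᴺ ≤ 0.044 gives 10ᴺ ≥ 2.013e+05, i.e. N ≥ 5.30.
So 6 decimal places suffice (0.00886 m); 5 would allow up to 0.0886 m.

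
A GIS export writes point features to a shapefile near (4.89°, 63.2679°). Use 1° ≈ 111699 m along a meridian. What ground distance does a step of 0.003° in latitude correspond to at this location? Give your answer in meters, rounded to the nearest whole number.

0.003° × 111699 m/° = 335.097 m.

335 meters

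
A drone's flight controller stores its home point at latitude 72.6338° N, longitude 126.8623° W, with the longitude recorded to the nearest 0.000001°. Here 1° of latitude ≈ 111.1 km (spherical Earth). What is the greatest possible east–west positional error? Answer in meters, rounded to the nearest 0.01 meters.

0.02 meters

Rounding to 6 decimal places leaves the longitude within ±5e-07° of the true value.
One degree of longitude at 72.6338° is 111100 × cos 72.6338° ≈ 111100 × 0.2985 = 33160.9 m.
Maximum E–W displacement: 5e-07 × 33160.9 = 0.0165804 m.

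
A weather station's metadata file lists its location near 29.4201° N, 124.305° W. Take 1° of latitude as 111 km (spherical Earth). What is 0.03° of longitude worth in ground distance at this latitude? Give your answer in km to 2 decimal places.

2.90 km

0.03° of longitude at 29.4201° is 0.03 × 111000 × cos 29.4201° ≈ 0.03 × 96685.6 = 2900.57 m.
That is 2900.57 m = 2.9006 km.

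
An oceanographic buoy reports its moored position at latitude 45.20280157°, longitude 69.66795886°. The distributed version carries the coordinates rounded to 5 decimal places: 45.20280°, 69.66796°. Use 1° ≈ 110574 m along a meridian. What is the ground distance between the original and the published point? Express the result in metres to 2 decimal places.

The latitude changed by +0.00000157° and the longitude by -0.00000114°.
North–south shift: 0.00000157 × 110574 = 0.173601 m.
E–W at 45.2028°: -0.00000114° × 110574 × cos 45.2028° = -0.00000114 × 110574 × 0.7046 ≈ -0.0888178 m.
Distance: √(0.173601² + 0.0888178²) ≈ 0.195003 m.

0.20 metres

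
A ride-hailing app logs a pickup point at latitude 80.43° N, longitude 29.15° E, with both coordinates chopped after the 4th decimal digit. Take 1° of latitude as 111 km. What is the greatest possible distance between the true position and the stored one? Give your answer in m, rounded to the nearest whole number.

Truncating at 4 decimal places can drop up to a full unit in the last place, so each coordinate may be off by as much as 0.0001°.
N–S: 0.0001° × 111000 m/° = 11.1 m.
E–W at 80.43°: 0.0001° × 111000 × cos 80.43° = 0.0001 × 111000 × 0.1663 ≈ 1.8454 m.
Worst case both components are at the extreme and orthogonal: √(11.1² + 1.8454²) ≈ 11.2524 m.

11 m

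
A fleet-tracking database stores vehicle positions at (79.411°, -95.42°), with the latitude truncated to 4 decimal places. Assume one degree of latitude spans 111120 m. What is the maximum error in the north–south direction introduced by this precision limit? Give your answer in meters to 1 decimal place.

Truncating at 4 decimal places can drop up to a full unit in the last place, so the latitude may be off by as much as 0.0001°.
North–south distance: 0.0001° × 111120 m/° = 11.112 m.

11.1 meters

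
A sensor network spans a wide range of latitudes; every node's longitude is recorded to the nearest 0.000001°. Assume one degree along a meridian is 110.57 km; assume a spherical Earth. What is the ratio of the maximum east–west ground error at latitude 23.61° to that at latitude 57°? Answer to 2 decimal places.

Rounding to 6 decimal places leaves the longitude within ±5e-07° of the true value.
At 23.61°: 5e-07° × 110570 × cos 23.61° = 5e-07 × 110570 × 0.9163 ≈ 0.050657 m.
Error at 57° = 5e-07° × 110570 × cos 57° ≈ 0.055285 × 0.5446 = 0.03011 m.
The ratio reduces to cos 23.61° / cos 57° = 0.9163/0.5446 ≈ 1.6824.

1.68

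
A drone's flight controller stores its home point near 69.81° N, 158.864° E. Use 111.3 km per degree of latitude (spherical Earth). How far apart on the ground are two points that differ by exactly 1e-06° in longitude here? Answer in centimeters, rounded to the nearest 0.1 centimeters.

3.8 centimeters

1e-06° of longitude at 69.81° is 1e-06 × 111300 × cos 69.81° ≈ 1e-06 × 38413.5 = 0.0384135 m.
That is 0.0384135 m = 3.8413 cm.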